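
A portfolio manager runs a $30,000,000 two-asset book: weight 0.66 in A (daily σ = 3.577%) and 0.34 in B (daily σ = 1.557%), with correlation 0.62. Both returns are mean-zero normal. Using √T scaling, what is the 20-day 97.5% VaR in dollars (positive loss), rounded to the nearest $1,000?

σ_p = √(0.66²·3.577² + 0.34²·1.557² + 2·0.62·0.66·0.34·3.577·1.557) = 2.721%.
σ_{20d} = 2.721% × √20 = 12.169%.
z(97.5%) = 1.960.
VaR = 1.960 × 12.169% = 23.851%; on $30,000,000 that is $7,155,300.

$7,155,000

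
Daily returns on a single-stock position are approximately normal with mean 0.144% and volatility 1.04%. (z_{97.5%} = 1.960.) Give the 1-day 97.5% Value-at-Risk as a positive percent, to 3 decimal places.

1.894%

VaR = −μ + z·σ = −(0.144%) + 1.960 × 1.04% = 1.894%.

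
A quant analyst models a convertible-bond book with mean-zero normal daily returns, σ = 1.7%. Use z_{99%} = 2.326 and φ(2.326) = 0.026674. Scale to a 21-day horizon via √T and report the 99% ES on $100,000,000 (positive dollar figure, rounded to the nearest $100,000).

$20,800,000

σ_{21d} = 1.7% × √21 = 7.790%.
ES multiplier = φ(z)/(1−α) = 0.026674/0.01 = 2.667.
ES = 7.790% × 2.667 = 20.776%; on $100,000,000: $20,776,000.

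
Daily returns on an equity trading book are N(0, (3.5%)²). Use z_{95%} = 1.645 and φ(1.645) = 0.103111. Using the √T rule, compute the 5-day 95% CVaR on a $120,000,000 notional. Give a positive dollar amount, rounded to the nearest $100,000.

$19,400,000

σ_{5d} = 3.5% × √5 = 7.826%.
ES multiplier = φ(z)/(1−α) = 0.103111/0.05 = 2.062.
ES = 7.826% × 2.062 = 16.137%; on $120,000,000: $19,364,400.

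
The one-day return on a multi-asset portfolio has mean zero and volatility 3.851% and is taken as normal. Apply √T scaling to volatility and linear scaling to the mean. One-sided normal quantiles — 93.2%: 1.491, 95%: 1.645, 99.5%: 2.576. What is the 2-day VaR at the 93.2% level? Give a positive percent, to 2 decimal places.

8.12%

σ_{2d} = 3.851% × √2 = 5.446%.
VaR = 1.491 × 5.446% = 8.120%.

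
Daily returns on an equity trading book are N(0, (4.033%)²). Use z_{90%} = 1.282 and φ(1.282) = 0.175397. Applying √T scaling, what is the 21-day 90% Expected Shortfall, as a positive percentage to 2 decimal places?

32.42%

σ_{21d} = 4.033% × √21 = 18.482%.
ES multiplier = φ(z)/(1−α) = 0.175397/0.1 = 1.754.
ES = 18.482% × 1.754 = 32.417%.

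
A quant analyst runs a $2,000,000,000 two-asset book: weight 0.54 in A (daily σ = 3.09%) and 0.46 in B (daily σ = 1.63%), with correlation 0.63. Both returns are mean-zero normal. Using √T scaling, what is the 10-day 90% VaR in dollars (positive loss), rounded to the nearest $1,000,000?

$180,000,000

σ_p = √(0.54²·3.09² + 0.46²·1.63² + 2·0.63·0.54·0.46·3.09·1.63) = 2.219%.
σ_{10d} = 2.219% × √10 = 7.017%.
z(90%) = 1.282.
VaR = 1.282 × 7.017% = 8.996%; on $2,000,000,000 that is $179,920,000.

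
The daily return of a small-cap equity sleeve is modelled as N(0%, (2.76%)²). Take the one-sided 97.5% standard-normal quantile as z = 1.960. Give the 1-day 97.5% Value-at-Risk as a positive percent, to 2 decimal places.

5.41%

VaR = z·σ = 1.960 × 2.76% = 5.410%.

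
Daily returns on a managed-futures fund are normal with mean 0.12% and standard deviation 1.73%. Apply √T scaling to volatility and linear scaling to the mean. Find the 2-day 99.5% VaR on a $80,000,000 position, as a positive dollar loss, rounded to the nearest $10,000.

At 99.5%, z = 2.576.
σ_{2d} = 1.73% × √2 = 2.447%; μ_{2d} = 2 × 0.12% = 0.240%.
VaR = −(0.240%) + 2.576 × 2.447% = 6.063%.
On $80,000,000: 0.06063 × $80,000,000 = $4,850,400.

$4,850,000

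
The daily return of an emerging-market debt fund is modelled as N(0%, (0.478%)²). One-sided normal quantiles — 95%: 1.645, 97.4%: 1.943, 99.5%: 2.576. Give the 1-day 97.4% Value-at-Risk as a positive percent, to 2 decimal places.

0.93%

VaR = z·σ = 1.943 × 0.478% = 0.929%.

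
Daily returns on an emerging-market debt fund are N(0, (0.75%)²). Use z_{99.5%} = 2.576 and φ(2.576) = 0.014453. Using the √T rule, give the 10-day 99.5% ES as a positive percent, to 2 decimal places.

σ_{10d} = 0.75% × √10 = 2.372%.
ES multiplier = φ(z)/(1−α) = 0.014453/0.005 = 2.891.
ES = 2.372% × 2.891 = 6.857%.

6.86%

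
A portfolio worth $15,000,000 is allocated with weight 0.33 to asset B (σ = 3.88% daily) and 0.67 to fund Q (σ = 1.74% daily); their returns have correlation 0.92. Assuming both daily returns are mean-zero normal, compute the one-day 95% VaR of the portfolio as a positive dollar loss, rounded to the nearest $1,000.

σ_p² = 0.33²·3.88² + 0.67²·1.74² + 2·0.92·0.33·0.67·3.88·1.74 = 5.7451 (%²).
σ_p = √5.7451 = 2.397%.
At 95%, z = 1.645.
VaR = 1.645 × 2.397% = 3.943%; on $15,000,000 that is $591,450.

$591,000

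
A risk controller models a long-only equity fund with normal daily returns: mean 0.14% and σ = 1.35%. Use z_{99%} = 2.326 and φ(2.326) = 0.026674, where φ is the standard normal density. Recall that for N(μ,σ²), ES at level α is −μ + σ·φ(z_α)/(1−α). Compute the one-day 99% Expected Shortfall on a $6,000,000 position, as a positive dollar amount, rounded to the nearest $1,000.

$208,000

Tail multiplier: φ(z)/(1−α) = 0.026674 / 0.01 = 2.667.
ES = −(0.14%) + 1.35% × 2.667 = 3.460%.
On $6,000,000: 0.03460 × $6,000,000 = $207,600.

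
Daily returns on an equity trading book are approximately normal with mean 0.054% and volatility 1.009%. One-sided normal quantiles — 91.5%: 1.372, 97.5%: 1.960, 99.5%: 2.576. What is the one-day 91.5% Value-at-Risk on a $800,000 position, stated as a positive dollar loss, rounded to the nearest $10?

$10,640

VaR = −μ + z·σ = −(0.054%) + 1.372 × 1.009% = 1.330%.
On $800,000: 0.01330 × $800,000 = $10,640.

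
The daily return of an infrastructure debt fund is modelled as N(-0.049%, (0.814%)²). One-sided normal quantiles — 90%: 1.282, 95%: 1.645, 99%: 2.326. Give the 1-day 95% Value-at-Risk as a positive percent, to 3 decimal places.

VaR = −μ + z·σ = −(-0.049%) + 1.645 × 0.814% = 1.388%.

1.388%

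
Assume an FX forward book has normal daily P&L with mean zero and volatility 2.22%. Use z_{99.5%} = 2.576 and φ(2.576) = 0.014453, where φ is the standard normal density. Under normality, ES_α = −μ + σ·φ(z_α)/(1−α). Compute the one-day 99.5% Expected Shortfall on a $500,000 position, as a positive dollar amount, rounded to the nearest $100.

Tail multiplier: φ(z)/(1−α) = 0.014453 / 0.005 = 2.891.
ES = 2.22% × 2.891 = 6.418%.
On $500,000: 0.06418 × $500,000 = $32,090.

$32,100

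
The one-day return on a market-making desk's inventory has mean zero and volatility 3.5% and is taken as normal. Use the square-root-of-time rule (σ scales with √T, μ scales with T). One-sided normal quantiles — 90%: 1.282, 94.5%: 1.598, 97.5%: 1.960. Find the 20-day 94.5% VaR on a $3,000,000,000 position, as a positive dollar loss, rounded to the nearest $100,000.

$750,400,000

σ_{20d} = 3.5% × √20 = 15.652%.
VaR = 1.598 × 15.652% = 25.012%.
On $3,000,000,000: 0.25012 × $3,000,000,000 = $750,360,000.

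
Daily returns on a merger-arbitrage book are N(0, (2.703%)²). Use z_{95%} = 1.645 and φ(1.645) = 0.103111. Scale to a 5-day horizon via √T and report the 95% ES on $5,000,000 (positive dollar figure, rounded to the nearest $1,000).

σ_{5d} = 2.703% × √5 = 6.044%.
ES multiplier = φ(z)/(1−α) = 0.103111/0.05 = 2.062.
ES = 6.044% × 2.062 = 12.463%; on $5,000,000: $623,150.

$623,000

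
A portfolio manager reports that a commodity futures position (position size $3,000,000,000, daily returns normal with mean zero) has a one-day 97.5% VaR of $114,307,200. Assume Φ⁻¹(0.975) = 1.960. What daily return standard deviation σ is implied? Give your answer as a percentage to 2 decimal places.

1.94%

VaR as a fraction: $114,307,200 / $3,000,000,000 = 3.810%.
σ = VaR / z = 3.810% / 1.960 = 1.944%.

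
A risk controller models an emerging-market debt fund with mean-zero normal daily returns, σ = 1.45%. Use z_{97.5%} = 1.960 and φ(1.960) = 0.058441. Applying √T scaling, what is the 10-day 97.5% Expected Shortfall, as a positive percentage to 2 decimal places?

σ_{10d} = 1.45% × √10 = 4.585%.
ES multiplier = φ(z)/(1−α) = 0.058441/0.025 = 2.338.
ES = 4.585% × 2.338 = 10.720%.

10.72%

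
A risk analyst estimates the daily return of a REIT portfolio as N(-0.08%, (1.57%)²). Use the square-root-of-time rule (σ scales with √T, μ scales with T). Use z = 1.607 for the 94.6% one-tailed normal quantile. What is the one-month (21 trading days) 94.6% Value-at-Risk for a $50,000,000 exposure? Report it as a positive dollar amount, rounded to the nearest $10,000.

σ_{21d} = 1.57% × √21 = 7.195%; μ_{21d} = 21 × -0.08% = -1.680%.
VaR = −(-1.680%) + 1.607 × 7.195% = 13.242%.
On $50,000,000: 0.13242 × $50,000,000 = $6,621,000.

$6,620,000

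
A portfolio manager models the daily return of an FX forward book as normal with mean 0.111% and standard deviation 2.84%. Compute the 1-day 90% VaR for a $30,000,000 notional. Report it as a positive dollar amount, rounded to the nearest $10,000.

At 90% one-sided, z = 1.282.
VaR = −μ + z·σ = −(0.111%) + 1.282 × 2.84% = 3.530%.
On $30,000,000: 0.03530 × $30,000,000 = $1,059,000.

$1,060,000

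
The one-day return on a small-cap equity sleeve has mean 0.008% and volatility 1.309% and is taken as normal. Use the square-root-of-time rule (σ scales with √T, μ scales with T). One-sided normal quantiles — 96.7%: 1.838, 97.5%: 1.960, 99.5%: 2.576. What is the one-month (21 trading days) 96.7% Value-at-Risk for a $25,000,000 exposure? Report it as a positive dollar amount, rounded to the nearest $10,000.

σ_{21d} = 1.309% × √21 = 5.999%; μ_{21d} = 21 × 0.008% = 0.168%.
VaR = −(0.168%) + 1.838 × 5.999% = 10.858%.
On $25,000,000: 0.10858 × $25,000,000 = $2,714,500.

$2,710,000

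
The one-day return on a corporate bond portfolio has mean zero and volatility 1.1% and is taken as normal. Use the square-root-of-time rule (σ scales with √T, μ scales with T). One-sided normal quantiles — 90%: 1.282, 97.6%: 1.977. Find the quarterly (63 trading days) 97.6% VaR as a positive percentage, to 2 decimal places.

σ_{63d} = 1.1% × √63 = 8.731%.
VaR = 1.977 × 8.731% = 17.261%.

17.26%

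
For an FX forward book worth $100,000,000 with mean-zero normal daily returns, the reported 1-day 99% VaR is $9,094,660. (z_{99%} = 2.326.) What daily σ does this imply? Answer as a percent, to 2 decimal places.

VaR as a fraction: $9,094,660 / $100,000,000 = 9.095%.
σ = VaR / z = 9.095% / 2.326 = 3.910%.

3.91%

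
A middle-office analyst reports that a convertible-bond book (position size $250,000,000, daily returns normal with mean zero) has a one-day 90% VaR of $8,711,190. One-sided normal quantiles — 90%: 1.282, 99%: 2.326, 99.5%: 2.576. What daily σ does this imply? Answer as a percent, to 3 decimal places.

VaR as a fraction: $8,711,190 / $250,000,000 = 3.484%.
σ = VaR / z = 3.484% / 1.282 = 2.718%.

2.718%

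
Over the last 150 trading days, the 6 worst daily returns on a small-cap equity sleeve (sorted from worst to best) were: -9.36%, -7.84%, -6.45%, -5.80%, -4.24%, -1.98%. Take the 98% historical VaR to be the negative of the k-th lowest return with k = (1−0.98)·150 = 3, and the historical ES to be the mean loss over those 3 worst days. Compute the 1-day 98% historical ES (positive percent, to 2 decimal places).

The 3 worst returns sum to -23.65%.
ES = −(-23.65%) / 3 = 7.8833…% ≈ 7.88%.

7.88%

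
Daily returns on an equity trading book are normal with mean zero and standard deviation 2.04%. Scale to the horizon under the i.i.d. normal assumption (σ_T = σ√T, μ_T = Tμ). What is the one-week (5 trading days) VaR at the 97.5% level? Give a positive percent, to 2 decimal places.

8.94%

At 97.5%, z = 1.960.
σ_{5d} = 2.04% × √5 = 4.562%.
VaR = 1.960 × 4.562% = 8.942%.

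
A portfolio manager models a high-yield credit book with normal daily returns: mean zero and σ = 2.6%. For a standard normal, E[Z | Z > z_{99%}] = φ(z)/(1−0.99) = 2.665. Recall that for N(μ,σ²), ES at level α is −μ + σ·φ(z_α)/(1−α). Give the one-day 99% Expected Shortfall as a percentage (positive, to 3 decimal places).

ES = 2.6% × 2.665 = 6.929%.

6.929%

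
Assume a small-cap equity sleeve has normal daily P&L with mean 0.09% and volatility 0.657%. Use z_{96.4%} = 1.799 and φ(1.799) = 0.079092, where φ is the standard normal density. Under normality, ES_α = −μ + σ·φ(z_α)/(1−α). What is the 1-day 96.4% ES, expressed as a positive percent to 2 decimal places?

Tail multiplier: φ(z)/(1−α) = 0.079092 / 0.036 = 2.197.
ES = −(0.09%) + 0.657% × 2.197 = 1.353%.

1.35%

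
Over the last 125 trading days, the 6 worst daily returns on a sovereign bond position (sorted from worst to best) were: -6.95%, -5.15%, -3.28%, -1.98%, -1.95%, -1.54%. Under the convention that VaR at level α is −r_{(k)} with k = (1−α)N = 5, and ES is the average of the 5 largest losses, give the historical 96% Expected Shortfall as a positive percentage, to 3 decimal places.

3.862%

The 5 worst returns sum to -19.31%.
ES = −(-19.31%) / 5 = 3.862%.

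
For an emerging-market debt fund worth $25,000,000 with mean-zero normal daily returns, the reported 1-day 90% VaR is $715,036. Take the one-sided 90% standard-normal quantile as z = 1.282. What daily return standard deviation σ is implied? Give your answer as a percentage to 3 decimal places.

2.231%

VaR as a fraction: $715,036 / $25,000,000 = 2.860%.
σ = VaR / z = 2.860% / 1.282 = 2.231%.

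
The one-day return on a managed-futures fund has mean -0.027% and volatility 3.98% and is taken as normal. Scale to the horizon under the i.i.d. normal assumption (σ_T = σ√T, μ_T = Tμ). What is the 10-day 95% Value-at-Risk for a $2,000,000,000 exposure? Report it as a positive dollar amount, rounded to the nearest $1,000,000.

At 95%, z = 1.645.
σ_{10d} = 3.98% × √10 = 12.586%; μ_{10d} = 10 × -0.027% = -0.270%.
VaR = −(-0.270%) + 1.645 × 12.586% = 20.974%.
On $2,000,000,000: 0.20974 × $2,000,000,000 = $419,480,000.

$419,000,000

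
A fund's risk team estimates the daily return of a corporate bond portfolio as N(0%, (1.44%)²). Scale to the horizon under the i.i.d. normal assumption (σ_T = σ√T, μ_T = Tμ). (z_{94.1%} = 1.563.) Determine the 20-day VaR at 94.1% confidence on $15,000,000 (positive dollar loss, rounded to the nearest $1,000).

$1,510,000

σ_{20d} = 1.44% × √20 = 6.440%.
VaR = 1.563 × 6.440% = 10.066%.
On $15,000,000: 0.10066 × $15,000,000 = $1,509,900.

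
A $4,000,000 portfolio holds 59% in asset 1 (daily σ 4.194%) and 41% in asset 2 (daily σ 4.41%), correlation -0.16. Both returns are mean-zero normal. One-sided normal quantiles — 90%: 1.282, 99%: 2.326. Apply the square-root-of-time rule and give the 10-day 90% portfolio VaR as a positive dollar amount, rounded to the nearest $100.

σ_p = √(0.59²·4.194² + 0.41²·4.41² + 2·-0.16·0.59·0.41·4.194·4.41) = 2.821%.
σ_{10d} = 2.821% × √10 = 8.921%.
VaR = 1.282 × 8.921% = 11.437%; on $4,000,000 that is $457,480.

$457,500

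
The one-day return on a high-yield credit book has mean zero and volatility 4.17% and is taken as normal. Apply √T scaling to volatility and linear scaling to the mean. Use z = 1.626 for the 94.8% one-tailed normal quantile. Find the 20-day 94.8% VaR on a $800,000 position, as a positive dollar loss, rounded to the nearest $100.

σ_{20d} = 4.17% × √20 = 18.649%.
VaR = 1.626 × 18.649% = 30.323%.
On $800,000: 0.30323 × $800,000 = $242,584.

$242,600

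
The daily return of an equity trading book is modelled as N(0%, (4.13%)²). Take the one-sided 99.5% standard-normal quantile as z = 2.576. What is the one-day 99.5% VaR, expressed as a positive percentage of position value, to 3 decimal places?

10.639%

VaR = z·σ = 2.576 × 4.13% = 10.639%.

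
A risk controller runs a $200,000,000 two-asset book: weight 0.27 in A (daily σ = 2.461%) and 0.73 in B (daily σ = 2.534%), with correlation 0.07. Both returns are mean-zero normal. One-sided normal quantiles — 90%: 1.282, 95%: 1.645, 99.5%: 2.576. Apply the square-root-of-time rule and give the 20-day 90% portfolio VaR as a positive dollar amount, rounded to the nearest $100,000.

σ_p = √(0.27²·2.461² + 0.73²·2.534² + 2·0.07·0.27·0.73·2.461·2.534) = 2.009%.
σ_{20d} = 2.009% × √20 = 8.985%.
VaR = 1.282 × 8.985% = 11.519%; on $200,000,000 that is $23,038,000.

$23,000,000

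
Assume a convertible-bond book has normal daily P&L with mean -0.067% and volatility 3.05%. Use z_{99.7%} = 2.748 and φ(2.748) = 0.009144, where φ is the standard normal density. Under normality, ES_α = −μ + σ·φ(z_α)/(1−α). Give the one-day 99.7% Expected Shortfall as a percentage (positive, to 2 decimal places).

9.36%

Tail multiplier: φ(z)/(1−α) = 0.009144 / 0.003 = 3.048.
ES = −(-0.067%) + 3.05% × 3.048 = 9.363%.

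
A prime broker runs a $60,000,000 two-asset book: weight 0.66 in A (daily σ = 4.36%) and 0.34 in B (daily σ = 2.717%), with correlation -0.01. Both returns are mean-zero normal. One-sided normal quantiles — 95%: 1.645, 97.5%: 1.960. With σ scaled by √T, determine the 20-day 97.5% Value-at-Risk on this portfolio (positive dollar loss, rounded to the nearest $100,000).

$15,800,000

σ_p = √(0.66²·4.36² + 0.34²·2.717² + 2·-0.01·0.66·0.34·4.36·2.717) = 3.013%.
σ_{20d} = 3.013% × √20 = 13.475%.
VaR = 1.960 × 13.475% = 26.411%; on $60,000,000 that is $15,846,600.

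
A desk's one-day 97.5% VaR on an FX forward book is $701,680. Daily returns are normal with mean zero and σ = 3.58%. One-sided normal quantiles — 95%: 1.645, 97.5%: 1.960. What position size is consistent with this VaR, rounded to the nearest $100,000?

VaR as a fraction of value: z·σ = 1.960 × 3.58% = 7.0168%.
Position = $701,680 / 0.070168 = $10,000,000.

$10,000,000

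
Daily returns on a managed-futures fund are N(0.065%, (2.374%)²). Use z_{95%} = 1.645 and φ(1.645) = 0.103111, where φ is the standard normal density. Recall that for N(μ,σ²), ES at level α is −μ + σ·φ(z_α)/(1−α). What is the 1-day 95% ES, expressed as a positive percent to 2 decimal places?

Tail multiplier: φ(z)/(1−α) = 0.103111 / 0.05 = 2.062.
ES = −(0.065%) + 2.374% × 2.062 = 4.830%.

4.83%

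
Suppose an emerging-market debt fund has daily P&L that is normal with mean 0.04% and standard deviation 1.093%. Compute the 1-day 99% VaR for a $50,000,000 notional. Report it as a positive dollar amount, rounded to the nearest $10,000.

At 99% one-sided, z = 2.326.
VaR = −μ + z·σ = −(0.04%) + 2.326 × 1.093% = 2.502%.
On $50,000,000: 0.02502 × $50,000,000 = $1,251,000.

$1,250,000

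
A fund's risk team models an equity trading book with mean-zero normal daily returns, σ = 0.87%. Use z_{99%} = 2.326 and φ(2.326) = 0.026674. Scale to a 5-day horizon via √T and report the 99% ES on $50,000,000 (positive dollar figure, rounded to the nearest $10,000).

σ_{5d} = 0.87% × √5 = 1.945%.
ES multiplier = φ(z)/(1−α) = 0.026674/0.01 = 2.667.
ES = 1.945% × 2.667 = 5.187%; on $50,000,000: $2,593,500.

$2,590,000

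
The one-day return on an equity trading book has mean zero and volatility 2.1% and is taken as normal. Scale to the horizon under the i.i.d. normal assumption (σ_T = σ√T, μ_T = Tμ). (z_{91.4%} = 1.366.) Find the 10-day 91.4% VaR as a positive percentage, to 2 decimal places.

σ_{10d} = 2.1% × √10 = 6.641%.
VaR = 1.366 × 6.641% = 9.072%.

9.07%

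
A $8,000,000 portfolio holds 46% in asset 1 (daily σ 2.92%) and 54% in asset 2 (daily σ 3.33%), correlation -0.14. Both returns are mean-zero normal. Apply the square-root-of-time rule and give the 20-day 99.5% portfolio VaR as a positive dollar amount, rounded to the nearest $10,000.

$1,920,000

σ_p = √(0.46²·2.92² + 0.54²·3.33² + 2·-0.14·0.46·0.54·2.92·3.33) = 2.088%.
σ_{20d} = 2.088% × √20 = 9.338%.
z(99.5%) = 2.576.
VaR = 2.576 × 9.338% = 24.055%; on $8,000,000 that is $1,924,400.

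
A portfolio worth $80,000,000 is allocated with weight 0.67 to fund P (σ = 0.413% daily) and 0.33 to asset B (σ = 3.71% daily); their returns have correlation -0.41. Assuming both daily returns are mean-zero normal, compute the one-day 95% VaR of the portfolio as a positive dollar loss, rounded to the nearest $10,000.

σ_p² = 0.67²·0.413² + 0.33²·3.71² + 2·-0.41·0.67·0.33·0.413·3.71 = 1.2977 (%²).
σ_p = √1.2977 = 1.139%.
At 95%, z = 1.645.
VaR = 1.645 × 1.139% = 1.874%; on $80,000,000 that is $1,499,200.

$1,500,000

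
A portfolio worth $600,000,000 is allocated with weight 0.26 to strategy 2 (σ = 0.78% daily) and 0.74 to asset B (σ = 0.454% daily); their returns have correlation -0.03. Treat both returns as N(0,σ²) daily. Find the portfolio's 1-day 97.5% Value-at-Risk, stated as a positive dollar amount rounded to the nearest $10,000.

$4,550,000

σ_p² = 0.26²·0.78² + 0.74²·0.454² + 2·-0.03·0.26·0.74·0.78·0.454 = 0.1499 (%²).
σ_p = √0.1499 = 0.387%.
At 97.5%, z = 1.960.
VaR = 1.960 × 0.387% = 0.759%; on $600,000,000 that is $4,554,000.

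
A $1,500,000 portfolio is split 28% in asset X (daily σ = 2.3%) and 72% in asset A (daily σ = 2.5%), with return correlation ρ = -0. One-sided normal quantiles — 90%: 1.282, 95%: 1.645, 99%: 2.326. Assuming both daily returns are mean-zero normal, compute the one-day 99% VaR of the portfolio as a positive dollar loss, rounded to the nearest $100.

σ_p² = 0.28²·2.3² + 0.72²·2.5² + 2·-0·0.28·0.72·2.3·2.5 = 3.6547 (%²).
σ_p = √3.6547 = 1.912%.
VaR = 2.326 × 1.912% = 4.447%; on $1,500,000 that is $66,705.

$66,700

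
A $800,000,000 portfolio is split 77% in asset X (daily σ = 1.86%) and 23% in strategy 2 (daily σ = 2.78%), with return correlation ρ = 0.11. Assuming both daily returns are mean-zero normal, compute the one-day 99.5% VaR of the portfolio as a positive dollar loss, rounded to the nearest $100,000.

σ_p² = 0.77²·1.86² + 0.23²·2.78² + 2·0.11·0.77·0.23·1.86·2.78 = 2.6615 (%²).
σ_p = √2.6615 = 1.631%.
At 99.5%, z = 2.576.
VaR = 2.576 × 1.631% = 4.201%; on $800,000,000 that is $33,608,000.

$33,600,000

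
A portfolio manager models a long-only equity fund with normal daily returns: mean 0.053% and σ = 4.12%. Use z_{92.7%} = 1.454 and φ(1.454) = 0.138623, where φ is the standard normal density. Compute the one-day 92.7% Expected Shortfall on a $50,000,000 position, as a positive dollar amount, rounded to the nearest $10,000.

Tail multiplier: φ(z)/(1−α) = 0.138623 / 0.073 = 1.899.
ES = −(0.053%) + 4.12% × 1.899 = 7.771%.
On $50,000,000: 0.07771 × $50,000,000 = $3,885,500.

$3,890,000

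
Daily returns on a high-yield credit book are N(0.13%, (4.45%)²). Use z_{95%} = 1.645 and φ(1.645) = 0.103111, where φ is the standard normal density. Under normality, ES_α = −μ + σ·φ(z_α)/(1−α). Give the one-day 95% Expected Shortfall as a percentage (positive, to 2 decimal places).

Tail multiplier: φ(z)/(1−α) = 0.103111 / 0.05 = 2.062.
ES = −(0.13%) + 4.45% × 2.062 = 9.046%.

9.05%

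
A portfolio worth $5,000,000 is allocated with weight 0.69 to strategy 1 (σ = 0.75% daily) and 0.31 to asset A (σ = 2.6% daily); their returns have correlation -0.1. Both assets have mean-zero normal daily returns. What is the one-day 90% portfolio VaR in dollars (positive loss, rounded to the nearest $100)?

$58,500

σ_p² = 0.69²·0.75² + 0.31²·2.6² + 2·-0.1·0.69·0.31·0.75·2.6 = 0.8340 (%²).
σ_p = √0.8340 = 0.913%.
At 90%, z = 1.282.
VaR = 1.282 × 0.913% = 1.170%; on $5,000,000 that is $58,500.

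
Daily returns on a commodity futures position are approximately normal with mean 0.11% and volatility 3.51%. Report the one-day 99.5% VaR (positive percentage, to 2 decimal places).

8.93%

At 99.5% one-sided, z = 2.576.
VaR = −μ + z·σ = −(0.11%) + 2.576 × 3.51% = 8.932%.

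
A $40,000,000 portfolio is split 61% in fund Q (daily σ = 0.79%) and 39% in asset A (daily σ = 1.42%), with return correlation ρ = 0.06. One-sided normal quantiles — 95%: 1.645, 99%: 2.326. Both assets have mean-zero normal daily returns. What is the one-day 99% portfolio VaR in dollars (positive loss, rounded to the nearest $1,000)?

$703,000

σ_p² = 0.61²·0.79² + 0.39²·1.42² + 2·0.06·0.61·0.39·0.79·1.42 = 0.5709 (%²).
σ_p = √0.5709 = 0.756%.
VaR = 2.326 × 0.756% = 1.758%; on $40,000,000 that is $703,200.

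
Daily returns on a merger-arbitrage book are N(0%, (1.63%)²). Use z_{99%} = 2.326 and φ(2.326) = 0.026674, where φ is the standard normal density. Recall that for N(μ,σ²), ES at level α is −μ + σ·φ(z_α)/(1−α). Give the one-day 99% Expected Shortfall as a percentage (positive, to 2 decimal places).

4.35%

Tail multiplier: φ(z)/(1−α) = 0.026674 / 0.01 = 2.667.
ES = 1.63% × 2.667 = 4.347%.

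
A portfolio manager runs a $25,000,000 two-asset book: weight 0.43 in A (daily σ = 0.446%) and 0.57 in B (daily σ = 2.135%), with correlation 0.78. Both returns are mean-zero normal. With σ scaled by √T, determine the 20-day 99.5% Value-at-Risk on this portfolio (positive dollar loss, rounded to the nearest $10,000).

$3,950,000

σ_p = √(0.43²·0.446² + 0.57²·2.135² + 2·0.78·0.43·0.57·0.446·2.135) = 1.372%.
σ_{20d} = 1.372% × √20 = 6.136%.
z(99.5%) = 2.576.
VaR = 2.576 × 6.136% = 15.806%; on $25,000,000 that is $3,951,500.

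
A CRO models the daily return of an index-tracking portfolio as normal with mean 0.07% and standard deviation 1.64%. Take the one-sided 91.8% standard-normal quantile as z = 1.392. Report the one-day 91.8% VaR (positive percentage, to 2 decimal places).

VaR = −μ + z·σ = −(0.07%) + 1.392 × 1.64% = 2.213%.

2.21%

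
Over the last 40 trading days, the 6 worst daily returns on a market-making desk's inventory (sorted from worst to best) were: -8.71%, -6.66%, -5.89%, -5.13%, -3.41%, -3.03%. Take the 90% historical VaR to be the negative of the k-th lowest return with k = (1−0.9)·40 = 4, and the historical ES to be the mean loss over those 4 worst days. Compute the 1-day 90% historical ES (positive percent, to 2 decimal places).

6.60%

The 4 worst returns sum to -26.39%.
ES = −(-26.39%) / 4 = 6.5975% ≈ 6.60%.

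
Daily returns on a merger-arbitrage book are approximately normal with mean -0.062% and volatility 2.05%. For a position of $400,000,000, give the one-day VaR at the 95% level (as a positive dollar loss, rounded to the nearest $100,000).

At 95% one-sided, z = 1.645.
VaR = −μ + z·σ = −(-0.062%) + 1.645 × 2.05% = 3.434%.
On $400,000,000: 0.03434 × $400,000,000 = $13,736,000.

$13,700,000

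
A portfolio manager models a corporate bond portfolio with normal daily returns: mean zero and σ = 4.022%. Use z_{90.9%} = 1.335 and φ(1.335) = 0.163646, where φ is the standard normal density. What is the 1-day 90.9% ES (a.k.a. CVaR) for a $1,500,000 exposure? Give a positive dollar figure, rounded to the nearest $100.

Tail multiplier: φ(z)/(1−α) = 0.163646 / 0.091 = 1.798.
ES = 4.022% × 1.798 = 7.232%.
On $1,500,000: 0.07232 × $1,500,000 = $108,480.

$108,500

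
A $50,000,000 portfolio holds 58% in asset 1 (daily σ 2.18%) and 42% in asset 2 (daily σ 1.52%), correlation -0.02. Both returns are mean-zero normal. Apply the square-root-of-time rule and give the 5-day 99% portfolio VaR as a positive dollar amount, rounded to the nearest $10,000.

σ_p = √(0.58²·2.18² + 0.42²·1.52² + 2·-0.02·0.58·0.42·2.18·1.52) = 1.405%.
σ_{5d} = 1.405% × √5 = 3.142%.
z(99%) = 2.326.
VaR = 2.326 × 3.142% = 7.308%; on $50,000,000 that is $3,654,000.

$3,650,000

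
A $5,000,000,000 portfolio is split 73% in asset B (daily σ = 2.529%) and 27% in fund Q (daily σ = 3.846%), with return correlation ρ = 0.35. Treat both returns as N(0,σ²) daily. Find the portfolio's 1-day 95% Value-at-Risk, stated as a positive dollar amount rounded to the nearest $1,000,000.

$199,000,000

σ_p² = 0.73²·2.529² + 0.27²·3.846² + 2·0.35·0.73·0.27·2.529·3.846 = 5.8286 (%²).
σ_p = √5.8286 = 2.414%.
At 95%, z = 1.645.
VaR = 1.645 × 2.414% = 3.971%; on $5,000,000,000 that is $198,550,000.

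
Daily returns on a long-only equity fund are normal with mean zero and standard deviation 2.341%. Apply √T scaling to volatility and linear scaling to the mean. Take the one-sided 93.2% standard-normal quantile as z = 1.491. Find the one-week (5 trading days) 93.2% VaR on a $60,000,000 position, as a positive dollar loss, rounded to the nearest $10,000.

$4,680,000

σ_{5d} = 2.341% × √5 = 5.235%.
VaR = 1.491 × 5.235% = 7.805%.
On $60,000,000: 0.07805 × $60,000,000 = $4,683,000.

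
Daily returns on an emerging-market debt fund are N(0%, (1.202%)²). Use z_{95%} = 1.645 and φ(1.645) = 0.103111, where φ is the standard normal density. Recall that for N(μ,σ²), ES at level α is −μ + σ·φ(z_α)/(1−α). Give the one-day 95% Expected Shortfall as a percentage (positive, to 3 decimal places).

2.479%

Tail multiplier: φ(z)/(1−α) = 0.103111 / 0.05 = 2.062.
ES = 1.202% × 2.062 = 2.479%.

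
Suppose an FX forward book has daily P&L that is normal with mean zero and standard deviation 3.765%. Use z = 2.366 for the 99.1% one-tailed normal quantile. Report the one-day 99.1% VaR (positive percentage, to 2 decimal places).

VaR = z·σ = 2.366 × 3.765% = 8.908%.

8.91%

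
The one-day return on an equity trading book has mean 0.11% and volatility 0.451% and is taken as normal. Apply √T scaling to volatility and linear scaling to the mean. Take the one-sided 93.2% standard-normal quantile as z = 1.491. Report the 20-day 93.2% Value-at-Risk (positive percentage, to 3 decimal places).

0.807%

σ_{20d} = 0.451% × √20 = 2.017%; μ_{20d} = 20 × 0.11% = 2.200%.
VaR = −(2.200%) + 1.491 × 2.017% = 0.807%.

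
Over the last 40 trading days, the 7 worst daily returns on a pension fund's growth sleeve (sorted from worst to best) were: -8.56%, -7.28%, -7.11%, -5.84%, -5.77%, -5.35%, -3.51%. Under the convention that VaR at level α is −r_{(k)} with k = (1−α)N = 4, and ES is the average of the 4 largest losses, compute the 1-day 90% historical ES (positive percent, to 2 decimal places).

The 4 worst returns sum to -28.79%.
ES = −(-28.79%) / 4 = 7.1975% ≈ 7.20%.

7.20%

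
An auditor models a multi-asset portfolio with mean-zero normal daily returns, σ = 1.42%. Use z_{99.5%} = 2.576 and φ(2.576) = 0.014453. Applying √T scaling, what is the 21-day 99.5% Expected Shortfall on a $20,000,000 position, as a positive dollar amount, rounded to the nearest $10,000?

$3,760,000

σ_{21d} = 1.42% × √21 = 6.507%.
ES multiplier = φ(z)/(1−α) = 0.014453/0.005 = 2.891.
ES = 6.507% × 2.891 = 18.812%; on $20,000,000: $3,762,400.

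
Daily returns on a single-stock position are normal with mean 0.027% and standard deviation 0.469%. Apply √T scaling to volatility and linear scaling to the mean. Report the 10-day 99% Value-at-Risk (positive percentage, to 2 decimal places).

At 99%, z = 2.326.
σ_{10d} = 0.469% × √10 = 1.483%; μ_{10d} = 10 × 0.027% = 0.270%.
VaR = −(0.270%) + 2.326 × 1.483% = 3.179%.

3.18%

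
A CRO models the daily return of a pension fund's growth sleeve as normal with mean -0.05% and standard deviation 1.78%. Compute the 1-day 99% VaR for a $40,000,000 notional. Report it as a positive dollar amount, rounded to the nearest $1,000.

At 99% one-sided, z = 2.326.
VaR = −μ + z·σ = −(-0.05%) + 2.326 × 1.78% = 4.190%.
On $40,000,000: 0.04190 × $40,000,000 = $1,676,000.

$1,676,000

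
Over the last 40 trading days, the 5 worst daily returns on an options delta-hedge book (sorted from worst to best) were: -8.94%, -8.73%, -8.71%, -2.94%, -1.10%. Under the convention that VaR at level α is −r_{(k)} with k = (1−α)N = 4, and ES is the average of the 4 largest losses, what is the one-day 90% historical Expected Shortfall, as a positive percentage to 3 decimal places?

7.330%

The 4 worst returns sum to -29.32%.
ES = −(-29.32%) / 4 = 7.33% ≈ 7.330%.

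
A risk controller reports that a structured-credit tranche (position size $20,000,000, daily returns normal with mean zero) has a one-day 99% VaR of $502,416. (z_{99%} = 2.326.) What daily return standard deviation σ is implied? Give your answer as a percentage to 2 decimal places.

VaR as a fraction: $502,416 / $20,000,000 = 2.512%.
σ = VaR / z = 2.512% / 2.326 = 1.080%.

1.08%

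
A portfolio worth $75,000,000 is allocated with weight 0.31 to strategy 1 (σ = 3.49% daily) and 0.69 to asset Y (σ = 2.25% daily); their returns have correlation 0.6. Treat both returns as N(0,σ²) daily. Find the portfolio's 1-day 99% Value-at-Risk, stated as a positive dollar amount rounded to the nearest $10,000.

$4,130,000

σ_p² = 0.31²·3.49² + 0.69²·2.25² + 2·0.6·0.31·0.69·3.49·2.25 = 5.5963 (%²).
σ_p = √5.5963 = 2.366%.
At 99%, z = 2.326.
VaR = 2.326 × 2.366% = 5.503%; on $75,000,000 that is $4,127,250.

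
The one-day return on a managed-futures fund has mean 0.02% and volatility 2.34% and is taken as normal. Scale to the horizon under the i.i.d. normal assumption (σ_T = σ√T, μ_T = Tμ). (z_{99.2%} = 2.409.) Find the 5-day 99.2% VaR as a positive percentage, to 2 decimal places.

σ_{5d} = 2.34% × √5 = 5.232%; μ_{5d} = 5 × 0.02% = 0.100%.
VaR = −(0.100%) + 2.409 × 5.232% = 12.504%.

12.50%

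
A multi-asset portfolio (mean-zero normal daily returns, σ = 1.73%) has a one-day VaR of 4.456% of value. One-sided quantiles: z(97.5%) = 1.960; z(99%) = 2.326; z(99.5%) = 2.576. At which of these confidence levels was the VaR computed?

99.5%

Implied z = VaR/σ = 4.456 / 1.73 = 2.576.
This matches z(99.5%) = 2.576.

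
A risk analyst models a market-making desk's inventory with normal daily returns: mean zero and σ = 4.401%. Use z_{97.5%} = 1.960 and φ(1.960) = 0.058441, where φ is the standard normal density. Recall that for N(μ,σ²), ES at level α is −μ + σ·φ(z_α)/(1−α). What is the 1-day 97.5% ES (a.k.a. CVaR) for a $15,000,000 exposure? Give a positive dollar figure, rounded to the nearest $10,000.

Tail multiplier: φ(z)/(1−α) = 0.058441 / 0.025 = 2.338.
ES = 4.401% × 2.338 = 10.290%.
On $15,000,000: 0.10290 × $15,000,000 = $1,543,500.

$1,540,000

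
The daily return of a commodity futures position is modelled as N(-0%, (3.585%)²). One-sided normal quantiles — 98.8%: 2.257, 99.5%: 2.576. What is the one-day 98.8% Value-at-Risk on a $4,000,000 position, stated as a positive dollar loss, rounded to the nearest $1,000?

VaR = z·σ = 2.257 × 3.585% = 8.091%.
On $4,000,000: 0.08091 × $4,000,000 = $323,640.

$324,000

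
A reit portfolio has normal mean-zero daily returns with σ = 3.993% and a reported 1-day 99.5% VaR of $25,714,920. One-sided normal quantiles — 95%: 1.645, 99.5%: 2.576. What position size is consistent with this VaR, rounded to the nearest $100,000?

$250,000,000

VaR as a fraction of value: z·σ = 2.576 × 3.993% = 10.286%.
Position = $25,714,920 / 0.10286 = $250,000,000.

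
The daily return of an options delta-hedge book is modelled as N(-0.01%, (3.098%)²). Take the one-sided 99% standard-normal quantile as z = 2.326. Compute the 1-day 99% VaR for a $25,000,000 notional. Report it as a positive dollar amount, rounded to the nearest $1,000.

$1,804,000

VaR = −μ + z·σ = −(-0.01%) + 2.326 × 3.098% = 7.216%.
On $25,000,000: 0.07216 × $25,000,000 = $1,804,000.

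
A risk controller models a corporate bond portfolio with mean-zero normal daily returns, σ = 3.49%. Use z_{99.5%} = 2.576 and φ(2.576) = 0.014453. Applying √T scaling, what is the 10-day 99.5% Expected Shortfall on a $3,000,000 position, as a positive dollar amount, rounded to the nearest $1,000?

$957,000

σ_{10d} = 3.49% × √10 = 11.036%.
ES multiplier = φ(z)/(1−α) = 0.014453/0.005 = 2.891.
ES = 11.036% × 2.891 = 31.905%; on $3,000,000: $957,150.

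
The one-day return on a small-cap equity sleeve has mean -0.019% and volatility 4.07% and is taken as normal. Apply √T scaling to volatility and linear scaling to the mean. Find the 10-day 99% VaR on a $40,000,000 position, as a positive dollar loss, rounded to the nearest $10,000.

At 99%, z = 2.326.
σ_{10d} = 4.07% × √10 = 12.870%; μ_{10d} = 10 × -0.019% = -0.190%.
VaR = −(-0.190%) + 2.326 × 12.870% = 30.126%.
On $40,000,000: 0.30126 × $40,000,000 = $12,050,400.

$12,050,000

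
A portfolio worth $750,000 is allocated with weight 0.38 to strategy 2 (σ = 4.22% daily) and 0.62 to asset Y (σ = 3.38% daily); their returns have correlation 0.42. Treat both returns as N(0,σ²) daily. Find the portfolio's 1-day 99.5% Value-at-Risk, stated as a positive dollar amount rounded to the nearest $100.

σ_p² = 0.38²·4.22² + 0.62²·3.38² + 2·0.42·0.38·0.62·4.22·3.38 = 9.7859 (%²).
σ_p = √9.7859 = 3.128%.
At 99.5%, z = 2.576.
VaR = 2.576 × 3.128% = 8.058%; on $750,000 that is $60,435.

$60,400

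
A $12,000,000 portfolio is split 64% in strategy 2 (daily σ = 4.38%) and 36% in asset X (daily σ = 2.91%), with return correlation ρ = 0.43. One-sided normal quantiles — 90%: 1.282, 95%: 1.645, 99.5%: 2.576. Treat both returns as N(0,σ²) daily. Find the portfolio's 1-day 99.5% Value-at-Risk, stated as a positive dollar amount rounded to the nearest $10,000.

$1,050,000

σ_p² = 0.64²·4.38² + 0.36²·2.91² + 2·0.43·0.64·0.36·4.38·2.91 = 11.4809 (%²).
σ_p = √11.4809 = 3.388%.
VaR = 2.576 × 3.388% = 8.727%; on $12,000,000 that is $1,047,240.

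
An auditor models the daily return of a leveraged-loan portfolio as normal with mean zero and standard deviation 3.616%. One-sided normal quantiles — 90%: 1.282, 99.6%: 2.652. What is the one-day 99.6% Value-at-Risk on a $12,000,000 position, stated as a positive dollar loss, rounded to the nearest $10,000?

$1,150,000

VaR = z·σ = 2.652 × 3.616% = 9.590%.
On $12,000,000: 0.09590 × $12,000,000 = $1,150,800.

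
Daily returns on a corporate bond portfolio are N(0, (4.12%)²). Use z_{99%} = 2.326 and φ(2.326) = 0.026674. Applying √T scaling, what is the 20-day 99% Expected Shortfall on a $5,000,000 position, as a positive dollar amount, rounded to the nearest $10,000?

$2,460,000

σ_{20d} = 4.12% × √20 = 18.425%.
ES multiplier = φ(z)/(1−α) = 0.026674/0.01 = 2.667.
ES = 18.425% × 2.667 = 49.139%; on $5,000,000: $2,456,950.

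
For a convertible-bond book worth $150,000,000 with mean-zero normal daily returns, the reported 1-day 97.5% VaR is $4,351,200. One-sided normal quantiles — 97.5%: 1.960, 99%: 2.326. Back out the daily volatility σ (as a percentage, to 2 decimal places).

1.48%

VaR as a fraction: $4,351,200 / $150,000,000 = 2.901%.
σ = VaR / z = 2.901% / 1.960 = 1.480%.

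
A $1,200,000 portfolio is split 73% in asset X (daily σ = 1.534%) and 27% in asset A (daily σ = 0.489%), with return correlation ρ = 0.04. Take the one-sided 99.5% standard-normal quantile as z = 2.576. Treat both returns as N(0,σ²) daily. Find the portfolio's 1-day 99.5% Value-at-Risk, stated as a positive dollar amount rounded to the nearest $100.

$35,000

σ_p² = 0.73²·1.534² + 0.27²·0.489² + 2·0.04·0.73·0.27·1.534·0.489 = 1.2833 (%²).
σ_p = √1.2833 = 1.133%.
VaR = 2.576 × 1.133% = 2.919%; on $1,200,000 that is $35,028.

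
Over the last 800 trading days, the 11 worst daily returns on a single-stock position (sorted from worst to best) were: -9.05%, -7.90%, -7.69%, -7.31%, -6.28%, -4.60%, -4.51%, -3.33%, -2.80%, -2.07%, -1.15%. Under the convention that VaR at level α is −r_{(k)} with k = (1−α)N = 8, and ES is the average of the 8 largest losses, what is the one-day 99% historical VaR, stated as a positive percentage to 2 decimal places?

k = 8; the 8th lowest return is -3.33%, so VaR = 3.33%.

3.33%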